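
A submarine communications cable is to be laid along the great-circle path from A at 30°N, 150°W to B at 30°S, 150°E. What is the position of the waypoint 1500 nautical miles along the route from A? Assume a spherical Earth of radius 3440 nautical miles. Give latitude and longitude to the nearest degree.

Convert each endpoint to a unit vector on the sphere (x = cos φ cos λ, y = cos φ sin λ, z = sin φ).
The central angle between the endpoints is δ = arccos(p₁·p₂) ≈ 1.445 rad (82.8°). The total great-circle distance is δ·R ≈ 1.445 × 3440 ≈ 4972 nmi, so the target fraction is f = 1500/4972 ≈ 0.302.
Interpolate at f ≈ 0.302 with slerp weights a = sin((1−f)δ)/sin δ ≈ 0.853, b = sin(fδ)/sin δ ≈ 0.426.
p = a·p₁ + b·p₂ ≈ (-0.959, -0.185, 0.214); φ = arcsin(p_z) ≈ 12.34°, λ = atan2(p_y, p_x) ≈ -169.08°.

≈ 12°N, 169°W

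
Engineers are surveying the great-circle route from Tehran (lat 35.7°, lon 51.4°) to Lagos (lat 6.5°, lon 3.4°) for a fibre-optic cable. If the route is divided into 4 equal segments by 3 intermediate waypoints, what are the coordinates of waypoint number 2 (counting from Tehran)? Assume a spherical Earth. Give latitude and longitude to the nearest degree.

≈ lat 23°, lon 25°

Write both endpoints as unit vectors p₁, p₂ with components (cos φ cos λ, cos φ sin λ, sin φ).
The central angle between the endpoints is δ = arccos(p₁·p₂) ≈ 0.920 rad (52.7°).
Interpolate at f = 2/4 with slerp weights a = sin((1−f)δ)/sin δ ≈ 0.558, b = sin(fδ)/sin δ ≈ 0.558.
p = a·p₁ + b·p₂ ≈ (0.836, 0.387, 0.389); φ = arcsin(p_z) ≈ 22.88°, λ = atan2(p_y, p_x) ≈ 24.84°.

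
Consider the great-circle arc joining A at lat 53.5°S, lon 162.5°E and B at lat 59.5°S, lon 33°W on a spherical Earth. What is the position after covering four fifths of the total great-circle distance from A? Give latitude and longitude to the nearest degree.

The haversine formula gives a central angle δ ≈ 1.157 rad (66.3°) between the endpoints.
Interpolate at f = 4/5 with slerp weights a = sin((1−f)δ)/sin δ ≈ 0.251, b = sin(fδ)/sin δ ≈ 0.873.
p = a·p₁ + b·p₂ ≈ (0.229, -0.196, -0.953); φ = arcsin(p_z) ≈ -72.42°, λ = atan2(p_y, p_x) ≈ -40.58°.

≈ lat 72°S, lon 41°W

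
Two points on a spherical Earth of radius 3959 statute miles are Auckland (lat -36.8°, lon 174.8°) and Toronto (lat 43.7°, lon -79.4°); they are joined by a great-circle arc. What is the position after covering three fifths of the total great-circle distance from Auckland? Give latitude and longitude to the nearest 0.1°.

≈ lat 14.7°, lon -127.4°

Write both endpoints as unit vectors p₁, p₂ with components (cos φ cos λ, cos φ sin λ, sin φ).
The central angle between the endpoints is δ = arccos(p₁·p₂) ≈ 2.179 rad (124.9°).
Interpolate at f = 3/5 with slerp weights a = sin((1−f)δ)/sin δ ≈ 0.933, b = sin(fδ)/sin δ ≈ 1.177.
p = a·p₁ + b·p₂ ≈ (-0.587, -0.768, 0.254); φ = arcsin(p_z) ≈ 14.72°, λ = atan2(p_y, p_x) ≈ -127.39°.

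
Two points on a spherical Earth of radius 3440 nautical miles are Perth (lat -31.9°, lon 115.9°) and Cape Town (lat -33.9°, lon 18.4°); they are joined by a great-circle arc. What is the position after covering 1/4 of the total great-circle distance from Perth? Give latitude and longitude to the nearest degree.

Convert each endpoint to a unit vector on the sphere (x = cos φ cos λ, y = cos φ sin λ, z = sin φ).
The central angle between the endpoints is δ = arccos(p₁·p₂) ≈ 1.367 rad (78.3°).
Interpolate at f = 1/4 with slerp weights a = sin((1−f)δ)/sin δ ≈ 0.873, b = sin(fδ)/sin δ ≈ 0.342.
p = a·p₁ + b·p₂ ≈ (-0.054, 0.756, -0.652); φ = arcsin(p_z) ≈ -40.70°, λ = atan2(p_y, p_x) ≈ 94.10°.

≈ lat -41°, lon 94°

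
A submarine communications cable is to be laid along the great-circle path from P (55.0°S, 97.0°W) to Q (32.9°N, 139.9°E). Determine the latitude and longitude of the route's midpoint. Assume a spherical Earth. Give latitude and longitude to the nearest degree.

≈ (21°S, 178°W)

Write both endpoints as unit vectors p₁, p₂ with components (cos φ cos λ, cos φ sin λ, sin φ).
The central angle between the endpoints is δ = arccos(p₁·p₂) ≈ 2.357 rad (135.1°).
Interpolate at f = 1/2 with slerp weights a = sin((1−f)δ)/sin δ ≈ 1.308, b = sin(fδ)/sin δ ≈ 1.308.
p = a·p₁ + b·p₂ ≈ (-0.932, -0.037, -0.361); φ = arcsin(p_z) ≈ -21.17°, λ = atan2(p_y, p_x) ≈ -177.71°.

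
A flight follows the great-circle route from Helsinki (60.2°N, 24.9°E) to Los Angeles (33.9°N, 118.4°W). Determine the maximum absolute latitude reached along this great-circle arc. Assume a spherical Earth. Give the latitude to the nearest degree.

The great circle lies in the plane with unit normal n̂ = (p₁ × p₂)/|p₁ × p₂|.
Here n̂_z ≈ -0.249; the vertex latitude is φ_max = arccos|n̂_z| ≈ 75.6°.
Check via Clairaut: cos φ_max = |cos φ₁| · sin C = cos(60.2°)·sin(30.1°) ≈ 0.249, again giving ≈ 75.6°.

≈ 76°N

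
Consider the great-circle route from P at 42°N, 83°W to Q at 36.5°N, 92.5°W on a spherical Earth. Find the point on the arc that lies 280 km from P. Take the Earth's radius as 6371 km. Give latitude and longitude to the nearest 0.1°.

Convert each endpoint to a unit vector on the sphere (x = cos φ cos λ, y = cos φ sin λ, z = sin φ).
The central angle between the endpoints is δ = arccos(p₁·p₂) ≈ 0.160 rad (9.2°). The total great-circle distance is δ·R ≈ 0.160 × 6371 ≈ 1020 km, so the target fraction is f = 280/1020 ≈ 0.274.
Interpolate at f ≈ 0.274 with slerp weights a = sin((1−f)δ)/sin δ ≈ 0.727, b = sin(fδ)/sin δ ≈ 0.276.
p = a·p₁ + b·p₂ ≈ (0.056, -0.758, 0.650); φ = arcsin(p_z) ≈ 40.57°, λ = atan2(p_y, p_x) ≈ -85.76°.

≈ 40.6°N, 85.8°W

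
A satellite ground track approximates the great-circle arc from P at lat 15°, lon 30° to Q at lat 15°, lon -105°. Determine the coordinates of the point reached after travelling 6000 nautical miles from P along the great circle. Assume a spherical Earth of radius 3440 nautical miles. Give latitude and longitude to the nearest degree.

Convert each endpoint to a unit vector on the sphere (x = cos φ cos λ, y = cos φ sin λ, z = sin φ).
The central angle between the endpoints is δ = arccos(p₁·p₂) ≈ 2.205 rad (126.4°). The total great-circle distance is δ·R ≈ 2.205 × 3440 ≈ 7586 nmi, so the target fraction is f = 6000/7586 ≈ 0.791.
Interpolate at f ≈ 0.791 with slerp weights a = sin((1−f)δ)/sin δ ≈ 0.552, b = sin(fδ)/sin δ ≈ 1.223.
p = a·p₁ + b·p₂ ≈ (0.156, -0.874, 0.460); φ = arcsin(p_z) ≈ 27.36°, λ = atan2(p_y, p_x) ≈ -79.86°.

≈ lat 27°, lon -80°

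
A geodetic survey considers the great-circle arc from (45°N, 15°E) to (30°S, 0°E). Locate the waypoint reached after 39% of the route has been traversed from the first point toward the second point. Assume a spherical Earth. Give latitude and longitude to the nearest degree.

≈ (16°N, 8°E)

Write both endpoints as unit vectors p₁, p₂ with components (cos φ cos λ, cos φ sin λ, sin φ).
The central angle between the endpoints is δ = arccos(p₁·p₂) ≈ 1.331 rad (76.2°).
Interpolate at f = 0.39 with slerp weights a = sin((1−f)δ)/sin δ ≈ 0.747, b = sin(fδ)/sin δ ≈ 0.511.
p = a·p₁ + b·p₂ ≈ (0.952, 0.137, 0.273); φ = arcsin(p_z) ≈ 15.83°, λ = atan2(p_y, p_x) ≈ 8.17°.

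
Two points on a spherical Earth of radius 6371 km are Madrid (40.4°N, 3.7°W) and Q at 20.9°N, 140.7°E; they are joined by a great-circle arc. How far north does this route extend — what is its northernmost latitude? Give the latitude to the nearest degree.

The great circle lies in the plane with unit normal n̂ = (p₁ × p₂)/|p₁ × p₂|.
Here n̂_z ≈ +0.442; the vertex latitude is φ_max = arccos|n̂_z| ≈ 63.8°.

≈ 64°N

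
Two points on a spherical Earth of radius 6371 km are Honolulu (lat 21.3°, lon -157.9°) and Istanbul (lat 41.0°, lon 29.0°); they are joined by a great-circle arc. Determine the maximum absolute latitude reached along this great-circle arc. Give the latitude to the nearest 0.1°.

The great circle lies in the plane with unit normal n̂ = (p₁ × p₂)/|p₁ × p₂|.
Here n̂_z ≈ -0.095; the vertex latitude is φ_max = arccos|n̂_z| ≈ 84.5°.
Check via Clairaut: cos φ_max = |cos φ₁| · sin C = cos(21.3°)·sin(5.9°) ≈ 0.095, again giving ≈ 84.5°.

≈ 84.5°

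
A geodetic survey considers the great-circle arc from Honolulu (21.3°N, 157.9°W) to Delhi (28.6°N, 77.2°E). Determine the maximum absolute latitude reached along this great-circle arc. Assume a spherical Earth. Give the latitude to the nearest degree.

≈ 45°N

The great circle lies in the plane with unit normal n̂ = (p₁ × p₂)/|p₁ × p₂|.
Here n̂_z ≈ -0.702; the vertex latitude is φ_max = arccos|n̂_z| ≈ 45.4°.
Check via Clairaut: cos φ_max = |cos φ₁| · sin C = cos(21.3°)·sin(48.9°) ≈ 0.702, again giving ≈ 45.4°.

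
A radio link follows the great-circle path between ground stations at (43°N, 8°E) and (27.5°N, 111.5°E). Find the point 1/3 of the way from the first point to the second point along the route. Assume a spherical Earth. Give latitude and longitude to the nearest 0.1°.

The haversine formula gives a central angle δ ≈ 1.407 rad (80.6°) between the endpoints.
Interpolate at f = 1/3 with slerp weights a = sin((1−f)δ)/sin δ ≈ 0.817, b = sin(fδ)/sin δ ≈ 0.458.
p = a·p₁ + b·p₂ ≈ (0.443, 0.461, 0.769); φ = arcsin(p_z) ≈ 50.25°, λ = atan2(p_y, p_x) ≈ 46.16°.

≈ (50.2°N, 46.2°E)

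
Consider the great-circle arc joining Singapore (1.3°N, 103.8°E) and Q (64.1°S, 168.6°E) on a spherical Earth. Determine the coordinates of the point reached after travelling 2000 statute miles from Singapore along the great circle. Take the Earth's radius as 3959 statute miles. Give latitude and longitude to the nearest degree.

≈ (25°S, 116°E)

Write both endpoints as unit vectors p₁, p₂ with components (cos φ cos λ, cos φ sin λ, sin φ).
The central angle between the endpoints is δ = arccos(p₁·p₂) ≈ 1.405 rad (80.5°). The total great-circle distance is δ·R ≈ 1.405 × 3959 ≈ 5560 mi, so the target fraction is f = 2000/5560 ≈ 0.360.
Interpolate at f ≈ 0.360 with slerp weights a = sin((1−f)δ)/sin δ ≈ 0.794, b = sin(fδ)/sin δ ≈ 0.491.
p = a·p₁ + b·p₂ ≈ (-0.399, 0.813, -0.423); φ = arcsin(p_z) ≈ -25.05°, λ = atan2(p_y, p_x) ≈ 116.16°.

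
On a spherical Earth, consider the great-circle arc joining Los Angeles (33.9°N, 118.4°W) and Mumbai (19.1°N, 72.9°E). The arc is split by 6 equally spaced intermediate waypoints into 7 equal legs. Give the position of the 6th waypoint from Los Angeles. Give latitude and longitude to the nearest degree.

≈ 37°N, 77°E

Write both endpoints as unit vectors p₁, p₂ with components (cos φ cos λ, cos φ sin λ, sin φ).
The central angle between the endpoints is δ = arccos(p₁·p₂) ≈ 2.198 rad (125.9°).
Interpolate at f = 6/7 with slerp weights a = sin((1−f)δ)/sin δ ≈ 0.381, b = sin(fδ)/sin δ ≈ 1.175.
p = a·p₁ + b·p₂ ≈ (0.176, 0.783, 0.597); φ = arcsin(p_z) ≈ 36.66°, λ = atan2(p_y, p_x) ≈ 77.33°.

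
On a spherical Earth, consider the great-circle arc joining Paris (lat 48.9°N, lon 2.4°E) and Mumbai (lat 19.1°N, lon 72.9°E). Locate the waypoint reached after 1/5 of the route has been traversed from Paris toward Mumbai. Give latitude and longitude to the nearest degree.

Write both endpoints as unit vectors p₁, p₂ with components (cos φ cos λ, cos φ sin λ, sin φ).
The central angle between the endpoints is δ = arccos(p₁·p₂) ≈ 1.100 rad (63.0°).
Interpolate at f = 1/5 with slerp weights a = sin((1−f)δ)/sin δ ≈ 0.865, b = sin(fδ)/sin δ ≈ 0.245.
p = a·p₁ + b·p₂ ≈ (0.636, 0.245, 0.732); φ = arcsin(p_z) ≈ 47.04°, λ = atan2(p_y, p_x) ≈ 21.06°.

≈ lat 47°N, lon 21°E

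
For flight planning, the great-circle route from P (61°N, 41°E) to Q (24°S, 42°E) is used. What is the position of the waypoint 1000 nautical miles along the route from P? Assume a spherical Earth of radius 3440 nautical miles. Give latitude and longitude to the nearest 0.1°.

≈ (44.3°N, 41.4°E)

Write both endpoints as unit vectors p₁, p₂ with components (cos φ cos λ, cos φ sin λ, sin φ).
The central angle between the endpoints is δ = arccos(p₁·p₂) ≈ 1.484 rad (85.0°). The total great-circle distance is δ·R ≈ 1.484 × 3440 ≈ 5104 nmi, so the target fraction is f = 1000/5104 ≈ 0.196.
Interpolate at f ≈ 0.196 with slerp weights a = sin((1−f)δ)/sin δ ≈ 0.933, b = sin(fδ)/sin δ ≈ 0.288.
p = a·p₁ + b·p₂ ≈ (0.537, 0.473, 0.699); φ = arcsin(p_z) ≈ 44.35°, λ = atan2(p_y, p_x) ≈ 41.37°.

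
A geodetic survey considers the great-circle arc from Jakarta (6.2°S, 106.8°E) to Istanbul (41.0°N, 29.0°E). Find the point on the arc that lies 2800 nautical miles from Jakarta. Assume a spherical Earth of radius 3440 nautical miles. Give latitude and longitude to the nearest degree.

≈ 24°N, 71°E

Convert each endpoint to a unit vector on the sphere (x = cos φ cos λ, y = cos φ sin λ, z = sin φ).
The central angle between the endpoints is δ = arccos(p₁·p₂) ≈ 1.483 rad (85.0°). The total great-circle distance is δ·R ≈ 1.483 × 3440 ≈ 5101 nmi, so the target fraction is f = 2800/5101 ≈ 0.549.
Interpolate at f ≈ 0.549 with slerp weights a = sin((1−f)δ)/sin δ ≈ 0.623, b = sin(fδ)/sin δ ≈ 0.730.
p = a·p₁ + b·p₂ ≈ (0.303, 0.860, 0.412); φ = arcsin(p_z) ≈ 24.30°, λ = atan2(p_y, p_x) ≈ 70.59°.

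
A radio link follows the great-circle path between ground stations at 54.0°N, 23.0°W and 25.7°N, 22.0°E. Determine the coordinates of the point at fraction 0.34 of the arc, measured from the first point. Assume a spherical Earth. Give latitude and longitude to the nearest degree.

Convert each endpoint to a unit vector on the sphere (x = cos φ cos λ, y = cos φ sin λ, z = sin φ).
The central angle between the endpoints is δ = arccos(p₁·p₂) ≈ 0.759 rad (43.5°).
Interpolate at f = 0.34 with slerp weights a = sin((1−f)δ)/sin δ ≈ 0.698, b = sin(fδ)/sin δ ≈ 0.371.
p = a·p₁ + b·p₂ ≈ (0.687, -0.035, 0.725); φ = arcsin(p_z) ≈ 46.50°, λ = atan2(p_y, p_x) ≈ -2.92°.

≈ 47°N, 3°W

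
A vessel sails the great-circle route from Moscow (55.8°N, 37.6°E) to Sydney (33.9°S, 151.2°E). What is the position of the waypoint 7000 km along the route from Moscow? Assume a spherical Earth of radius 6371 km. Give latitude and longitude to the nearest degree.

Convert each endpoint to a unit vector on the sphere (x = cos φ cos λ, y = cos φ sin λ, z = sin φ).
The central angle between the endpoints is δ = arccos(p₁·p₂) ≈ 2.276 rad (130.4°). The total great-circle distance is δ·R ≈ 2.276 × 6371 ≈ 14499 km, so the target fraction is f = 7000/14499 ≈ 0.483.
Interpolate at f ≈ 0.483 with slerp weights a = sin((1−f)δ)/sin δ ≈ 1.213, b = sin(fδ)/sin δ ≈ 1.169.
p = a·p₁ + b·p₂ ≈ (-0.311, 0.883, 0.351); φ = arcsin(p_z) ≈ 20.53°, λ = atan2(p_y, p_x) ≈ 109.37°.

≈ 21°N, 109°E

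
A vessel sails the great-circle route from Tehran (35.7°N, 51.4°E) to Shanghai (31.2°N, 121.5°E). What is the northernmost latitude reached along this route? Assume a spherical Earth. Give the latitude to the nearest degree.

The great circle lies in the plane with unit normal n̂ = (p₁ × p₂)/|p₁ × p₂|.
Here n̂_z ≈ +0.775; the vertex latitude is φ_max = arccos|n̂_z| ≈ 39.2°.
Check via Clairaut: cos φ_max = |cos φ₁| · sin C = cos(35.7°)·sin(72.7°) ≈ 0.775, again giving ≈ 39.2°.

≈ 39°N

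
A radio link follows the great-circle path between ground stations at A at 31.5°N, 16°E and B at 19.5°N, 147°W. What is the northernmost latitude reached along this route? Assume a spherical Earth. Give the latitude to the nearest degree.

≈ 73°N

The great circle lies in the plane with unit normal n̂ = (p₁ × p₂)/|p₁ × p₂|.
Here n̂_z ≈ -0.292; the vertex latitude is φ_max = arccos|n̂_z| ≈ 73.0°.
Check via Clairaut: cos φ_max = |cos φ₁| · sin C = cos(31.5°)·sin(20.0°) ≈ 0.292, again giving ≈ 73.0°.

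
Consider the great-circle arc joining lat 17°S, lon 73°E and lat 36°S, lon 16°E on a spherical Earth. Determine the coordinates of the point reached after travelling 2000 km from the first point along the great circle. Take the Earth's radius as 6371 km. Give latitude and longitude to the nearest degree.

From cos δ = sin φ₁ sin φ₂ + cos φ₁ cos φ₂ cos Δλ, the central angle is δ ≈ 0.936 rad (53.6°). The total great-circle distance is δ·R ≈ 0.936 × 6371 ≈ 5962 km, so the target fraction is f = 2000/5962 ≈ 0.335.
Interpolate at f ≈ 0.335 with slerp weights a = sin((1−f)δ)/sin δ ≈ 0.724, b = sin(fδ)/sin δ ≈ 0.384.
p = a·p₁ + b·p₂ ≈ (0.501, 0.747, -0.437); φ = arcsin(p_z) ≈ -25.91°, λ = atan2(p_y, p_x) ≈ 56.18°.

≈ lat 26°S, lon 56°E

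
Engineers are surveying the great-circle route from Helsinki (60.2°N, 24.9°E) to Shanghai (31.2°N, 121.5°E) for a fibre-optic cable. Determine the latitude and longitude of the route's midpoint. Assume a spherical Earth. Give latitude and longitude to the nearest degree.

≈ 56°N, 90°E

Convert each endpoint to a unit vector on the sphere (x = cos φ cos λ, y = cos φ sin λ, z = sin φ).
The central angle between the endpoints is δ = arccos(p₁·p₂) ≈ 1.159 rad (66.4°).
Interpolate at f = 1/2 with slerp weights a = sin((1−f)δ)/sin δ ≈ 0.597, b = sin(fδ)/sin δ ≈ 0.597.
p = a·p₁ + b·p₂ ≈ (0.002, 0.561, 0.828); φ = arcsin(p_z) ≈ 55.89°, λ = atan2(p_y, p_x) ≈ 89.76°.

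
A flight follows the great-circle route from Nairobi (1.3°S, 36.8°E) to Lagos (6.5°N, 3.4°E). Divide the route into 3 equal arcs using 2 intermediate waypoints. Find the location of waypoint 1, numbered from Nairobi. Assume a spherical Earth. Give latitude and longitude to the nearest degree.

≈ 1°N, 26°E

Write both endpoints as unit vectors p₁, p₂ with components (cos φ cos λ, cos φ sin λ, sin φ).
The central angle between the endpoints is δ = arccos(p₁·p₂) ≈ 0.598 rad (34.2°).
Interpolate at f = 1/3 with slerp weights a = sin((1−f)δ)/sin δ ≈ 0.689, b = sin(fδ)/sin δ ≈ 0.352.
p = a·p₁ + b·p₂ ≈ (0.901, 0.434, 0.024); φ = arcsin(p_z) ≈ 1.39°, λ = atan2(p_y, p_x) ≈ 25.71°.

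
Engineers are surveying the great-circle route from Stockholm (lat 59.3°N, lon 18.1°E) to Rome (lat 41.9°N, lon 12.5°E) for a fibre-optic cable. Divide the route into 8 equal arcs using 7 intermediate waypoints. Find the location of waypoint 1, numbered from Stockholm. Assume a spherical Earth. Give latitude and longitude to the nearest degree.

≈ lat 57°N, lon 17°E

Write both endpoints as unit vectors p₁, p₂ with components (cos φ cos λ, cos φ sin λ, sin φ).
The central angle between the endpoints is δ = arccos(p₁·p₂) ≈ 0.310 rad (17.7°).
Interpolate at f = 1/8 with slerp weights a = sin((1−f)δ)/sin δ ≈ 0.878, b = sin(fδ)/sin δ ≈ 0.127.
p = a·p₁ + b·p₂ ≈ (0.519, 0.160, 0.840); φ = arcsin(p_z) ≈ 57.14°, λ = atan2(p_y, p_x) ≈ 17.13°.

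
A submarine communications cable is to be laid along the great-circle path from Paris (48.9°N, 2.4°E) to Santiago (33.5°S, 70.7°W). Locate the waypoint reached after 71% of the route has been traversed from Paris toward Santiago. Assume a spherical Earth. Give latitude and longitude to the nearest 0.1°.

≈ 8.9°S, 51.2°W

Write both endpoints as unit vectors p₁, p₂ with components (cos φ cos λ, cos φ sin λ, sin φ).
The central angle between the endpoints is δ = arccos(p₁·p₂) ≈ 1.830 rad (104.9°).
Interpolate at f = 0.71 with slerp weights a = sin((1−f)δ)/sin δ ≈ 0.524, b = sin(fδ)/sin δ ≈ 0.997.
p = a·p₁ + b·p₂ ≈ (0.619, -0.770, -0.155); φ = arcsin(p_z) ≈ -8.95°, λ = atan2(p_y, p_x) ≈ -51.22°.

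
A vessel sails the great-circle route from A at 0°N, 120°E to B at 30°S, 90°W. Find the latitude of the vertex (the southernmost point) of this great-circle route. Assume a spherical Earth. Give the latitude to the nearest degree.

The great circle lies in the plane with unit normal n̂ = (p₁ × p₂)/|p₁ × p₂|.
Here n̂_z ≈ +0.655; the vertex latitude is φ_max = arccos|n̂_z| ≈ 49.1°.

≈ 49°S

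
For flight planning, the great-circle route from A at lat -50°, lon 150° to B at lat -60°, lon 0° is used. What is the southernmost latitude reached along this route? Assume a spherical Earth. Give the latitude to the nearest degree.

≈ -80°

The great circle lies in the plane with unit normal n̂ = (p₁ × p₂)/|p₁ × p₂|.
Here n̂_z ≈ -0.174; the vertex latitude is φ_max = arccos|n̂_z| ≈ 80.0°.
Check via Clairaut: cos φ_max = |cos φ₁| · sin C = cos(50.0°)·sin(164.3°) ≈ 0.174, again giving ≈ 80.0°.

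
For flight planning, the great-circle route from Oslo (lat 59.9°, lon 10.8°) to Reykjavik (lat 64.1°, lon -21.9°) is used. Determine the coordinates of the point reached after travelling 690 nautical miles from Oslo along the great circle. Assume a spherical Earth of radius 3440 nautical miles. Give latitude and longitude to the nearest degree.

Convert each endpoint to a unit vector on the sphere (x = cos φ cos λ, y = cos φ sin λ, z = sin φ).
The central angle between the endpoints is δ = arccos(p₁·p₂) ≈ 0.274 rad (15.7°). The total great-circle distance is δ·R ≈ 0.274 × 3440 ≈ 944 nmi, so the target fraction is f = 690/944 ≈ 0.731.
Interpolate at f ≈ 0.731 with slerp weights a = sin((1−f)δ)/sin δ ≈ 0.272, b = sin(fδ)/sin δ ≈ 0.735.
p = a·p₁ + b·p₂ ≈ (0.432, -0.094, 0.897); φ = arcsin(p_z) ≈ 63.75°, λ = atan2(p_y, p_x) ≈ -12.30°.

≈ lat 64°, lon -12°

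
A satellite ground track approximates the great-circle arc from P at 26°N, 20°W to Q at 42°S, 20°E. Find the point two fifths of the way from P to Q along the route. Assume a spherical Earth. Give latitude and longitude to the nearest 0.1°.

Convert each endpoint to a unit vector on the sphere (x = cos φ cos λ, y = cos φ sin λ, z = sin φ).
The central angle between the endpoints is δ = arccos(p₁·p₂) ≈ 1.351 rad (77.4°).
Interpolate at f = 2/5 with slerp weights a = sin((1−f)δ)/sin δ ≈ 0.742, b = sin(fδ)/sin δ ≈ 0.527.
p = a·p₁ + b·p₂ ≈ (0.995, -0.094, -0.027); φ = arcsin(p_z) ≈ -1.56°, λ = atan2(p_y, p_x) ≈ -5.41°.

≈ 1.6°S, 5.4°W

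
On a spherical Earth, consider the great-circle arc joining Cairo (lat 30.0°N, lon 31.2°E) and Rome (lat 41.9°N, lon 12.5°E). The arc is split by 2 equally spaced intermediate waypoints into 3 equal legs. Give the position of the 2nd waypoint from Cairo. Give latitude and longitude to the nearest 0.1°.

The haversine formula gives a central angle δ ≈ 0.335 rad (19.2°) between the endpoints.
Interpolate at f = 2/3 with slerp weights a = sin((1−f)δ)/sin δ ≈ 0.339, b = sin(fδ)/sin δ ≈ 0.674.
p = a·p₁ + b·p₂ ≈ (0.741, 0.261, 0.619); φ = arcsin(p_z) ≈ 38.27°, λ = atan2(p_y, p_x) ≈ 19.38°.

≈ lat 38.3°N, lon 19.4°E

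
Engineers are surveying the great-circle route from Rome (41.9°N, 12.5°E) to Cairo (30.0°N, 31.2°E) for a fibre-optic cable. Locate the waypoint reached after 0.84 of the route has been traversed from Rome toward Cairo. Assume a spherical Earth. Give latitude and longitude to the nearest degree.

Convert each endpoint to a unit vector on the sphere (x = cos φ cos λ, y = cos φ sin λ, z = sin φ).
The central angle between the endpoints is δ = arccos(p₁·p₂) ≈ 0.335 rad (19.2°).
Interpolate at f = 0.84 with slerp weights a = sin((1−f)δ)/sin δ ≈ 0.163, b = sin(fδ)/sin δ ≈ 0.845.
p = a·p₁ + b·p₂ ≈ (0.744, 0.405, 0.531); φ = arcsin(p_z) ≈ 32.08°, λ = atan2(p_y, p_x) ≈ 28.57°.

≈ (32°N, 29°E)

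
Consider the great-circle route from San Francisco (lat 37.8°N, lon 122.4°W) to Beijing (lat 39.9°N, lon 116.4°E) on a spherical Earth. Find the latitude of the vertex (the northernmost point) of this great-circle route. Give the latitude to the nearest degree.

The great circle lies in the plane with unit normal n̂ = (p₁ × p₂)/|p₁ × p₂|.
Here n̂_z ≈ -0.520; the vertex latitude is φ_max = arccos|n̂_z| ≈ 58.7°.
Check via Clairaut: cos φ_max = |cos φ₁| · sin C = cos(37.8°)·sin(41.2°) ≈ 0.520, again giving ≈ 58.7°.

≈ 59°N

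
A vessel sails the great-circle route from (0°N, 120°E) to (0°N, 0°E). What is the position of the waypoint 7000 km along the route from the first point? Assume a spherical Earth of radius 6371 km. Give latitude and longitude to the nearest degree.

Write both endpoints as unit vectors p₁, p₂ with components (cos φ cos λ, cos φ sin λ, sin φ).
The central angle between the endpoints is δ = arccos(p₁·p₂) ≈ 2.094 rad (120.0°). The total great-circle distance is δ·R ≈ 2.094 × 6371 ≈ 13343 km, so the target fraction is f = 7000/13343 ≈ 0.525.
Interpolate at f ≈ 0.525 with slerp weights a = sin((1−f)δ)/sin δ ≈ 0.969, b = sin(fδ)/sin δ ≈ 1.028.
p = a·p₁ + b·p₂ ≈ (0.544, 0.839, 0.000); φ = arcsin(p_z) ≈ 0.00°, λ = atan2(p_y, p_x) ≈ 57.05°.

≈ (0°N, 57°E)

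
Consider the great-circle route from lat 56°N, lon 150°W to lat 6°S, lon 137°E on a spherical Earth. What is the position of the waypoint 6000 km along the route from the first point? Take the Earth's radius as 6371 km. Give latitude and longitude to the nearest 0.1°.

≈ lat 20.6°N, lon 154.5°E

Convert each endpoint to a unit vector on the sphere (x = cos φ cos λ, y = cos φ sin λ, z = sin φ).
The central angle between the endpoints is δ = arccos(p₁·p₂) ≈ 1.495 rad (85.6°). The total great-circle distance is δ·R ≈ 1.495 × 6371 ≈ 9523 km, so the target fraction is f = 6000/9523 ≈ 0.630.
Interpolate at f ≈ 0.630 with slerp weights a = sin((1−f)δ)/sin δ ≈ 0.527, b = sin(fδ)/sin δ ≈ 0.811.
p = a·p₁ + b·p₂ ≈ (-0.845, 0.403, 0.352); φ = arcsin(p_z) ≈ 20.61°, λ = atan2(p_y, p_x) ≈ 154.51°.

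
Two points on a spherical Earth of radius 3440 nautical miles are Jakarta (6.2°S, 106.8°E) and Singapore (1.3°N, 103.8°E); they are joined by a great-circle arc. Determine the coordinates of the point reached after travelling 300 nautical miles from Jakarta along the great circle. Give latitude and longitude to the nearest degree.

≈ 2°S, 105°E

Convert each endpoint to a unit vector on the sphere (x = cos φ cos λ, y = cos φ sin λ, z = sin φ).
The central angle between the endpoints is δ = arccos(p₁·p₂) ≈ 0.141 rad (8.1°). The total great-circle distance is δ·R ≈ 0.141 × 3440 ≈ 485 nmi, so the target fraction is f = 300/485 ≈ 0.619.
Interpolate at f ≈ 0.619 with slerp weights a = sin((1−f)δ)/sin δ ≈ 0.382, b = sin(fδ)/sin δ ≈ 0.620.
p = a·p₁ + b·p₂ ≈ (-0.258, 0.966, -0.027); φ = arcsin(p_z) ≈ -1.56°, λ = atan2(p_y, p_x) ≈ 104.94°.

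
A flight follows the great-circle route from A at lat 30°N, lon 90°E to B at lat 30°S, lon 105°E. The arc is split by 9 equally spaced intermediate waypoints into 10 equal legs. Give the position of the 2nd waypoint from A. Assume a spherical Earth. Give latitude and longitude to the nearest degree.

The haversine formula gives a central angle δ ≈ 1.076 rad (61.7°) between the endpoints.
Interpolate at f = 2/10 with slerp weights a = sin((1−f)δ)/sin δ ≈ 0.862, b = sin(fδ)/sin δ ≈ 0.243.
p = a·p₁ + b·p₂ ≈ (-0.054, 0.949, 0.310); φ = arcsin(p_z) ≈ 18.03°, λ = atan2(p_y, p_x) ≈ 93.28°.

≈ lat 18°N, lon 93°E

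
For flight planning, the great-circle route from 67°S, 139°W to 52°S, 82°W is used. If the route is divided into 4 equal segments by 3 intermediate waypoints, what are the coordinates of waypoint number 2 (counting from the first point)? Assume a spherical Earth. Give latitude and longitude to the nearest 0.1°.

Write both endpoints as unit vectors p₁, p₂ with components (cos φ cos λ, cos φ sin λ, sin φ).
The central angle between the endpoints is δ = arccos(p₁·p₂) ≈ 0.543 rad (31.1°).
Interpolate at f = 2/4 with slerp weights a = sin((1−f)δ)/sin δ ≈ 0.519, b = sin(fδ)/sin δ ≈ 0.519.
p = a·p₁ + b·p₂ ≈ (-0.109, -0.449, -0.887); φ = arcsin(p_z) ≈ -62.46°, λ = atan2(p_y, p_x) ≈ -103.58°.

≈ 62.5°S, 103.6°W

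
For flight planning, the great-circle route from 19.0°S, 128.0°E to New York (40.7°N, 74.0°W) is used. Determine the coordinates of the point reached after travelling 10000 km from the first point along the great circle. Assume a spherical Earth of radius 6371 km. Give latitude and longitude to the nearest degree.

≈ 50°N, 166°W

Convert each endpoint to a unit vector on the sphere (x = cos φ cos λ, y = cos φ sin λ, z = sin φ).
The central angle between the endpoints is δ = arccos(p₁·p₂) ≈ 2.640 rad (151.3°). The total great-circle distance is δ·R ≈ 2.640 × 6371 ≈ 16821 km, so the target fraction is f = 10000/16821 ≈ 0.594.
Interpolate at f ≈ 0.594 with slerp weights a = sin((1−f)δ)/sin δ ≈ 1.826, b = sin(fδ)/sin δ ≈ 2.081.
p = a·p₁ + b·p₂ ≈ (-0.628, -0.156, 0.762); φ = arcsin(p_z) ≈ 49.68°, λ = atan2(p_y, p_x) ≈ -166.05°.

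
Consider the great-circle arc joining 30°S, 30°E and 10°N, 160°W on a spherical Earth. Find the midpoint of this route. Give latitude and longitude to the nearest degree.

≈ 58°S, 151°E

Convert each endpoint to a unit vector on the sphere (x = cos φ cos λ, y = cos φ sin λ, z = sin φ).
The central angle between the endpoints is δ = arccos(p₁·p₂) ≈ 2.756 rad (157.9°).
Interpolate at f = 1/2 with slerp weights a = sin((1−f)δ)/sin δ ≈ 2.612, b = sin(fδ)/sin δ ≈ 2.612.
p = a·p₁ + b·p₂ ≈ (-0.458, 0.251, -0.853); φ = arcsin(p_z) ≈ -58.49°, λ = atan2(p_y, p_x) ≈ 151.26°.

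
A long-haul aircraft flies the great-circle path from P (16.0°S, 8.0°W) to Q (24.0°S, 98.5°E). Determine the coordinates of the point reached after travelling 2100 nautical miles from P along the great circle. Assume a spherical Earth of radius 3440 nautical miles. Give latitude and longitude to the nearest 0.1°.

≈ (28.9°S, 27.4°E)

From cos δ = sin φ₁ sin φ₂ + cos φ₁ cos φ₂ cos Δλ, the central angle is δ ≈ 1.709 rad (97.9°). The total great-circle distance is δ·R ≈ 1.709 × 3440 ≈ 5877 nmi, so the target fraction is f = 2100/5877 ≈ 0.357.
Interpolate at f ≈ 0.357 with slerp weights a = sin((1−f)δ)/sin δ ≈ 0.899, b = sin(fδ)/sin δ ≈ 0.579.
p = a·p₁ + b·p₂ ≈ (0.777, 0.403, -0.483); φ = arcsin(p_z) ≈ -28.89°, λ = atan2(p_y, p_x) ≈ 27.38°.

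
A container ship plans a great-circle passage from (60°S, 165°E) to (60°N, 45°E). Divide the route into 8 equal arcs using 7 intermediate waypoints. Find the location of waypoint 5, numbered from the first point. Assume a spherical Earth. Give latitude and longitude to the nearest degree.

Write both endpoints as unit vectors p₁, p₂ with components (cos φ cos λ, cos φ sin λ, sin φ).
The central angle between the endpoints is δ = arccos(p₁·p₂) ≈ 2.636 rad (151.0°).
Interpolate at f = 5/8 with slerp weights a = sin((1−f)δ)/sin δ ≈ 1.725, b = sin(fδ)/sin δ ≈ 2.059.
p = a·p₁ + b·p₂ ≈ (-0.105, 0.951, 0.289); φ = arcsin(p_z) ≈ 16.82°, λ = atan2(p_y, p_x) ≈ 96.30°.

≈ (17°N, 96°E)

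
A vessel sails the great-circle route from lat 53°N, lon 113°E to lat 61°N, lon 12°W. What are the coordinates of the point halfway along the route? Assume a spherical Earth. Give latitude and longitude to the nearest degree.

≈ lat 73°N, lon 62°E

Write both endpoints as unit vectors p₁, p₂ with components (cos φ cos λ, cos φ sin λ, sin φ).
The central angle between the endpoints is δ = arccos(p₁·p₂) ≈ 1.011 rad (57.9°).
Interpolate at f = 1/2 with slerp weights a = sin((1−f)δ)/sin δ ≈ 0.571, b = sin(fδ)/sin δ ≈ 0.571.
p = a·p₁ + b·p₂ ≈ (0.137, 0.259, 0.956); φ = arcsin(p_z) ≈ 72.97°, λ = atan2(p_y, p_x) ≈ 62.19°.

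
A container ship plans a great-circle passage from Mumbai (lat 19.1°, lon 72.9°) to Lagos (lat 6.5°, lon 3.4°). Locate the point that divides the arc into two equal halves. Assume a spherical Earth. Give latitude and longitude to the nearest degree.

Convert each endpoint to a unit vector on the sphere (x = cos φ cos λ, y = cos φ sin λ, z = sin φ).
The central angle between the endpoints is δ = arccos(p₁·p₂) ≈ 1.196 rad (68.5°).
Interpolate at f = 1/2 with slerp weights a = sin((1−f)δ)/sin δ ≈ 0.605, b = sin(fδ)/sin δ ≈ 0.605.
p = a·p₁ + b·p₂ ≈ (0.768, 0.582, 0.266); φ = arcsin(p_z) ≈ 15.45°, λ = atan2(p_y, p_x) ≈ 37.15°.

≈ lat 15°, lon 37°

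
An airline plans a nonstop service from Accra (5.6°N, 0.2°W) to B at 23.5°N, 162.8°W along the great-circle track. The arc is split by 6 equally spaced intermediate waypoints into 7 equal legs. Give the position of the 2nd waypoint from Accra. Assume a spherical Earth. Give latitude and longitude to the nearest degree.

Write both endpoints as unit vectors p₁, p₂ with components (cos φ cos λ, cos φ sin λ, sin φ).
The central angle between the endpoints is δ = arccos(p₁·p₂) ≈ 2.554 rad (146.3°).
Interpolate at f = 2/7 with slerp weights a = sin((1−f)δ)/sin δ ≈ 1.745, b = sin(fδ)/sin δ ≈ 1.202.
p = a·p₁ + b·p₂ ≈ (0.684, -0.332, 0.649); φ = arcsin(p_z) ≈ 40.50°, λ = atan2(p_y, p_x) ≈ -25.88°.

≈ 40°N, 26°W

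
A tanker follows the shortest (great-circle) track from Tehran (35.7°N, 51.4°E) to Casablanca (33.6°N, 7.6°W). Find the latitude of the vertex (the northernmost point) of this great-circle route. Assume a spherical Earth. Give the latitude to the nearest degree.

≈ 39°N

The great circle lies in the plane with unit normal n̂ = (p₁ × p₂)/|p₁ × p₂|.
Here n̂_z ≈ -0.782; the vertex latitude is φ_max = arccos|n̂_z| ≈ 38.5°.
Check via Clairaut: cos φ_max = |cos φ₁| · sin C = cos(35.7°)·sin(74.4°) ≈ 0.782, again giving ≈ 38.5°.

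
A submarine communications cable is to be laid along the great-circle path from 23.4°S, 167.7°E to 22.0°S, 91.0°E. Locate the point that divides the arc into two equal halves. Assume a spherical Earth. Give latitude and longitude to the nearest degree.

From cos δ = sin φ₁ sin φ₂ + cos φ₁ cos φ₂ cos Δλ, the central angle is δ ≈ 1.219 rad (69.8°).
Interpolate at f = 1/2 with slerp weights a = sin((1−f)δ)/sin δ ≈ 0.610, b = sin(fδ)/sin δ ≈ 0.610.
p = a·p₁ + b·p₂ ≈ (-0.557, 0.685, -0.471); φ = arcsin(p_z) ≈ -28.08°, λ = atan2(p_y, p_x) ≈ 129.12°.

≈ 28°S, 129°E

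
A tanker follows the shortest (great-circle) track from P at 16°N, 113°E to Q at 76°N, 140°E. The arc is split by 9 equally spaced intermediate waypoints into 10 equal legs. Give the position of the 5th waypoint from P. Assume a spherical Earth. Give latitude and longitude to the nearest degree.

≈ 47°N, 118°E

Write both endpoints as unit vectors p₁, p₂ with components (cos φ cos λ, cos φ sin λ, sin φ).
The central angle between the endpoints is δ = arccos(p₁·p₂) ≈ 1.076 rad (61.7°).
Interpolate at f = 5/10 with slerp weights a = sin((1−f)δ)/sin δ ≈ 0.582, b = sin(fδ)/sin δ ≈ 0.582.
p = a·p₁ + b·p₂ ≈ (-0.327, 0.606, 0.725); φ = arcsin(p_z) ≈ 46.51°, λ = atan2(p_y, p_x) ≈ 118.33°.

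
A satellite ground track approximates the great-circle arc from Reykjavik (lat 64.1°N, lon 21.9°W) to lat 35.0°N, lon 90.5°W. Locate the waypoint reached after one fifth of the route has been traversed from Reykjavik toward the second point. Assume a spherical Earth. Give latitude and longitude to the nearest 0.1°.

≈ lat 62.2°N, lon 43.6°W

The haversine formula gives a central angle δ ≈ 0.868 rad (49.7°) between the endpoints.
Interpolate at f = 1/5 with slerp weights a = sin((1−f)δ)/sin δ ≈ 0.839, b = sin(fδ)/sin δ ≈ 0.226.
p = a·p₁ + b·p₂ ≈ (0.338, -0.322, 0.884); φ = arcsin(p_z) ≈ 62.16°, λ = atan2(p_y, p_x) ≈ -43.59°.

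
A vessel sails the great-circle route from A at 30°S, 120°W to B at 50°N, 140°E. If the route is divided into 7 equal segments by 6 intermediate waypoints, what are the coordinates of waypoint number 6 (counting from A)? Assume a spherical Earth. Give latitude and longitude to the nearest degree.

≈ 44°N, 163°E

From cos δ = sin φ₁ sin φ₂ + cos φ₁ cos φ₂ cos Δλ, the central angle is δ ≈ 2.071 rad (118.7°).
Interpolate at f = 6/7 with slerp weights a = sin((1−f)δ)/sin δ ≈ 0.332, b = sin(fδ)/sin δ ≈ 1.116.
p = a·p₁ + b·p₂ ≈ (-0.693, 0.212, 0.689); φ = arcsin(p_z) ≈ 43.53°, λ = atan2(p_y, p_x) ≈ 163.01°.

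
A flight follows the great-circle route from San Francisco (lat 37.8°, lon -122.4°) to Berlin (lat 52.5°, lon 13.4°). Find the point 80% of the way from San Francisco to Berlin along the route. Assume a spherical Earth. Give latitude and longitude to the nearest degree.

From cos δ = sin φ₁ sin φ₂ + cos φ₁ cos φ₂ cos Δλ, the central angle is δ ≈ 1.429 rad (81.9°).
Interpolate at f = 0.80 with slerp weights a = sin((1−f)δ)/sin δ ≈ 0.285, b = sin(fδ)/sin δ ≈ 0.919.
p = a·p₁ + b·p₂ ≈ (0.424, -0.060, 0.904); φ = arcsin(p_z) ≈ 64.66°, λ = atan2(p_y, p_x) ≈ -8.10°.

≈ lat 65°, lon -8°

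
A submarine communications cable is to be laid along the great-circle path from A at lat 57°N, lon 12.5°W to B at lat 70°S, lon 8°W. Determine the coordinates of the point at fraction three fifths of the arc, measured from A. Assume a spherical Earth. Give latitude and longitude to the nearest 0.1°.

≈ lat 19.2°S, lon 10.5°W

Convert each endpoint to a unit vector on the sphere (x = cos φ cos λ, y = cos φ sin λ, z = sin φ).
The central angle between the endpoints is δ = arccos(p₁·p₂) ≈ 2.217 rad (127.0°).
Interpolate at f = 3/5 with slerp weights a = sin((1−f)δ)/sin δ ≈ 0.971, b = sin(fδ)/sin δ ≈ 1.217.
p = a·p₁ + b·p₂ ≈ (0.928, -0.172, -0.329); φ = arcsin(p_z) ≈ -19.21°, λ = atan2(p_y, p_x) ≈ -10.52°.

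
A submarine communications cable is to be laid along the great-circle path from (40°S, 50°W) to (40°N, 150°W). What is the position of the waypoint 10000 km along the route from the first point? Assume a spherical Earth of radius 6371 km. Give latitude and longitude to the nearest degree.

From cos δ = sin φ₁ sin φ₂ + cos φ₁ cos φ₂ cos Δλ, the central angle is δ ≈ 2.112 rad (121.0°). The total great-circle distance is δ·R ≈ 2.112 × 6371 ≈ 13455 km, so the target fraction is f = 10000/13455 ≈ 0.743.
Interpolate at f ≈ 0.743 with slerp weights a = sin((1−f)δ)/sin δ ≈ 0.602, b = sin(fδ)/sin δ ≈ 1.167.
p = a·p₁ + b·p₂ ≈ (-0.478, -0.800, 0.363); φ = arcsin(p_z) ≈ 21.28°, λ = atan2(p_y, p_x) ≈ -120.83°.

≈ (21°N, 121°W)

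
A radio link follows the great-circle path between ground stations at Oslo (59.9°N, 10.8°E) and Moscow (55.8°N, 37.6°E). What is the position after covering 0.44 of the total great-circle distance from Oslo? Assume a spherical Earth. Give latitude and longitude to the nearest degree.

From cos δ = sin φ₁ sin φ₂ + cos φ₁ cos φ₂ cos Δλ, the central angle is δ ≈ 0.257 rad (14.7°).
Interpolate at f = 0.44 with slerp weights a = sin((1−f)δ)/sin δ ≈ 0.564, b = sin(fδ)/sin δ ≈ 0.444.
p = a·p₁ + b·p₂ ≈ (0.476, 0.205, 0.855); φ = arcsin(p_z) ≈ 58.80°, λ = atan2(p_y, p_x) ≈ 23.34°.

≈ 59°N, 23°E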